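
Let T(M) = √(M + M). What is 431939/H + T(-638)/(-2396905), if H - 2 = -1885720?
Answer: -431939/1885718 - 2*I*√319/2396905 ≈ -0.22906 - 1.4903e-5*I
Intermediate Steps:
H = -1885718 (H = 2 - 1885720 = -1885718)
T(M) = √2*√M (T(M) = √(2*M) = √2*√M)
431939/H + T(-638)/(-2396905) = 431939/(-1885718) + (√2*√(-638))/(-2396905) = 431939*(-1/1885718) + (√2*(I*√638))*(-1/2396905) = -431939/1885718 + (2*I*√319)*(-1/2396905) = -431939/1885718 - 2*I*√319/2396905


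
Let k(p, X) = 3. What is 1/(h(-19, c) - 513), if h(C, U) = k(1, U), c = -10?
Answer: -1/510 ≈ -0.0019608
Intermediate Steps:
h(C, U) = 3
1/(h(-19, c) - 513) = 1/(3 - 513) = 1/(-510) = -1/510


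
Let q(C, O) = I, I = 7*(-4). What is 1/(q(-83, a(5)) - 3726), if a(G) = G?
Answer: -1/3754 ≈ -0.00026638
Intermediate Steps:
I = -28
q(C, O) = -28
1/(q(-83, a(5)) - 3726) = 1/(-28 - 3726) = 1/(-3754) = -1/3754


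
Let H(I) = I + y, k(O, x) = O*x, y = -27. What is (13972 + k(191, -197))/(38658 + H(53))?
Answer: -1245/2036 ≈ -0.61149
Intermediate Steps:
H(I) = -27 + I (H(I) = I - 27 = -27 + I)
(13972 + k(191, -197))/(38658 + H(53)) = (13972 + 191*(-197))/(38658 + (-27 + 53)) = (13972 - 37627)/(38658 + 26) = -23655/38684 = -23655*1/38684 = -1245/2036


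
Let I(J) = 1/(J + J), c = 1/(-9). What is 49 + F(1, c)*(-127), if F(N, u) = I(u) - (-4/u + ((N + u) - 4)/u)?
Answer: 17497/2 ≈ 8748.5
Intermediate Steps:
c = -1/9 ≈ -0.11111
I(J) = 1/(2*J)
F(N, u) = 9/(2*u) - (-4 + N + u)/u (F(N, u) = 1/(2*u) - (-4/u + ((N + u) - 4)/u) = 1/(2*u) - (-4/u + (-4 + N + u)/u) = 1/(2*u) + (4/u - (-4 + N + u)/u) = 9/(2*u) - (-4 + N + u)/u)
49 + F(1, c)*(-127) = 49 + ((17/2 - 1*1 - 1*(-1/9))/(-1/9))*(-127) = 49 - 9*(17/2 - 1 + 1/9)*(-127) = 49 - 9*137/18*(-127) = 49 - 137/2*(-127) = 49 + 17399/2 = 17497/2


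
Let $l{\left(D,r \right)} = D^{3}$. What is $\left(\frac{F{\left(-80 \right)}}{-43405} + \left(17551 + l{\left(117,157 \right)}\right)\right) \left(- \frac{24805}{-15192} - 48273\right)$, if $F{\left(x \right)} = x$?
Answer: $- \frac{858981680223817475}{10990146} \approx -7.8159 \cdot 10^{10}$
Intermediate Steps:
$\left(\frac{F{\left(-80 \right)}}{-43405} + \left(17551 + l{\left(117,157 \right)}\right)\right) \left(- \frac{24805}{-15192} - 48273\right) = \left(- \frac{80}{-43405} + \left(17551 + 117^{3}\right)\right) \left(- \frac{24805}{-15192} - 48273\right) = \left(\left(-80\right) \left(- \frac{1}{43405}\right) + \left(17551 + 1601613\right)\right) \left(\left(-24805\right) \left(- \frac{1}{15192}\right) - 48273\right) = \left(\frac{16}{8681} + 1619164\right) \left(\frac{24805}{15192} - 48273\right) = \frac{14055962700}{8681} \left(- \frac{733338611}{15192}\right) = - \frac{858981680223817475}{10990146}$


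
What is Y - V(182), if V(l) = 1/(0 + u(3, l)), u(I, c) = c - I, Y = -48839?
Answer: -8742182/179 ≈ -48839.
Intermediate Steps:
V(l) = 1/(-3 + l) (V(l) = 1/(0 + (l - 1*3)) = 1/(0 + (l - 3)) = 1/(0 + (-3 + l)) = 1/(-3 + l))
Y - V(182) = -48839 - 1/(-3 + 182) = -48839 - 1/179 = -8742182/179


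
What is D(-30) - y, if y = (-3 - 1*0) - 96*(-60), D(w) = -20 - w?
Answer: -5747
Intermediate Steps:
y = 5757 (y = (-3 + 0) + 5760 = -3 + 5760 = 5757)
D(-30) - y = (-20 - 1*(-30)) - 1*5757 = (-20 + 30) - 5757 = 10 - 5757 = -5747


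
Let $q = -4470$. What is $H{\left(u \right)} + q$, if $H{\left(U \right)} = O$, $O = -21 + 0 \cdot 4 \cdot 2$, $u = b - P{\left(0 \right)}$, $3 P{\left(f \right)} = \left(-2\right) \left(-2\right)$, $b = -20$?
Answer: $-4491$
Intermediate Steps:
$P{\left(f \right)} = \frac{4}{3}$ ($P{\left(f \right)} = \frac{\left(-2\right) \left(-2\right)}{3} = \frac{1}{3} \cdot 4 = \frac{4}{3}$)
$u = - \frac{64}{3}$ ($u = -20 - \frac{4}{3} = - \frac{64}{3} \approx -21.333$)
$O = -21$ ($O = -21 + 0 \cdot 8 = -21 + 0 = -21$)
$H{\left(U \right)} = -21$
$H{\left(u \right)} + q = -21 - 4470 = -4491$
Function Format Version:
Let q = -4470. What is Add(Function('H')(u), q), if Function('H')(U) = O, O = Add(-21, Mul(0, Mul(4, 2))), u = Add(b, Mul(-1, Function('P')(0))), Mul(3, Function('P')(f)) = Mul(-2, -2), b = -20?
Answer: -4491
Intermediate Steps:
Function('P')(f) = Rational(4, 3) (Function('P')(f) = Mul(Rational(1, 3), Mul(-2, -2)) = Mul(Rational(1, 3), 4) = Rational(4, 3))
u = Rational(-64, 3) (u = Add(-20, Mul(-1, Rational(4, 3))) = Add(-20, Rational(-4, 3)) = Rational(-64, 3) ≈ -21.333)
O = -21 (O = Add(-21, Mul(0, 8)) = Add(-21, 0) = -21)
Function('H')(U) = -21
Add(Function('H')(u), q) = Add(-21, -4470) = -4491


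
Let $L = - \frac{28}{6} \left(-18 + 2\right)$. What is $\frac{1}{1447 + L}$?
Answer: $\frac{3}{4565} \approx 0.00065717$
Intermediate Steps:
$L = \frac{224}{3}$ ($L = \left(-28\right) \frac{1}{6} \left(-16\right) = \left(- \frac{14}{3}\right) \left(-16\right) = \frac{224}{3} \approx 74.667$)
$\frac{1}{1447 + L} = \frac{1}{1447 + \frac{224}{3}} = \frac{1}{\frac{4565}{3}} = \frac{3}{4565}$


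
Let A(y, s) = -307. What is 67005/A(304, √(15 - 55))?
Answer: -67005/307 ≈ -218.26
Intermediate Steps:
67005/A(304, √(15 - 55)) = 67005/(-307) = 67005*(-1/307) = -67005/307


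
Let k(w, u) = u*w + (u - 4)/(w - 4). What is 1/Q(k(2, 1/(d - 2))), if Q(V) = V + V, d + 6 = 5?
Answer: ⅓ ≈ 0.33333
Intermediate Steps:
d = -1 (d = -6 + 5 = -1)
k(w, u) = u*w + (-4 + u)/(-4 + w)
Q(V) = 2*V
1/Q(k(2, 1/(d - 2))) = 1/(2*((-4 + 1/(-1 - 2) + 2²/(-1 - 2) - 4*2/(-1 - 2))/(-4 + 2))) = 1/(2*((-4 + 1/(-3) + 4/(-3) - 4*2/(-3))/(-2))) = 1/(2*(-(-4 - ⅓ - ⅓*4 - 4*(-⅓)*2)/2)) = 1/(2*(-(-4 - ⅓ - 4/3 + 8/3)/2)) = 1/(2*(-½*(-3))) = 1/(2*(3/2)) = 1/3 = ⅓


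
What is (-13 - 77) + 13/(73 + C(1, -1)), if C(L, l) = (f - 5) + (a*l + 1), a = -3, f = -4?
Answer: -6107/68 ≈ -89.809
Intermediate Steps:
C(L, l) = -8 - 3*l (C(L, l) = (-4 - 5) + (-3*l + 1) = -9 + (1 - 3*l) = -8 - 3*l)
(-13 - 77) + 13/(73 + C(1, -1)) = (-13 - 77) + 13/(73 + (-8 - 3*(-1))) = -90 + 13/(73 + (-8 + 3)) = -90 + 13/(73 - 5) = -90 + 13/68 = -6107/68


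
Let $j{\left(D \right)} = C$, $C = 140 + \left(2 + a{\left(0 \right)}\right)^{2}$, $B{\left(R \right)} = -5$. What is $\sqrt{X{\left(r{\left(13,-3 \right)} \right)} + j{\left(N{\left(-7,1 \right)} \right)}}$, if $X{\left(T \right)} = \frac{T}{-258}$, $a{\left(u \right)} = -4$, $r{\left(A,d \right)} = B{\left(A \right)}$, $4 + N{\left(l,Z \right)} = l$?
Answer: $\frac{\sqrt{9586506}}{258} \approx 12.001$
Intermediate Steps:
$N{\left(l,Z \right)} = -4 + l$
$r{\left(A,d \right)} = -5$
$X{\left(T \right)} = - \frac{T}{258}$ ($X{\left(T \right)} = T \left(- \frac{1}{258}\right) = - \frac{T}{258}$)
$C = 144$ ($C = 140 + \left(2 - 4\right)^{2} = 140 + \left(-2\right)^{2} = 140 + 4 = 144$)
$j{\left(D \right)} = 144$
$\sqrt{X{\left(r{\left(13,-3 \right)} \right)} + j{\left(N{\left(-7,1 \right)} \right)}} = \sqrt{\left(- \frac{1}{258}\right) \left(-5\right) + 144} = \sqrt{\frac{5}{258} + 144} = \sqrt{\frac{37157}{258}} = \frac{\sqrt{9586506}}{258}$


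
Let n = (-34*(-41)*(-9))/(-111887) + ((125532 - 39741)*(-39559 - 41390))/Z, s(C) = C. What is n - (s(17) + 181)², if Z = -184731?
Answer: -11094631039443/6889665799 ≈ -1610.3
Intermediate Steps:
n = 259007826944553/6889665799 (n = (-34*(-41)*(-9))/(-111887) + ((125532 - 39741)*(-39559 - 41390))/(-184731) = (1394*(-9))*(-1/111887) + (85791*(-80949))*(-1/184731) = -12546*(-1/111887) - 6944695659*(-1/184731) = 12546/111887 + 2314898553/61577 = 259007826944553/6889665799 ≈ 37594.)
n - (s(17) + 181)² = 259007826944553/6889665799 - (17 + 181)² = 259007826944553/6889665799 - 1*198² = 259007826944553/6889665799 - 1*39204 = 259007826944553/6889665799 - 39204 = -11094631039443/6889665799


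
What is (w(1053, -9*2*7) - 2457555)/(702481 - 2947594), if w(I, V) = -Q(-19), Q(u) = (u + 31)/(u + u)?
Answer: 5188171/4739683 ≈ 1.0946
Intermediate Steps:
Q(u) = (31 + u)/(2*u) (Q(u) = (31 + u)/((2*u)) = (31 + u)*(1/(2*u)) = (31 + u)/(2*u))
w(I, V) = 6/19 (w(I, V) = -(31 - 19)/(2*(-19)) = -(-1)*12/(2*19) = -1*(-6/19) = 6/19)
(w(1053, -9*2*7) - 2457555)/(702481 - 2947594) = (6/19 - 2457555)/(702481 - 2947594) = -46693539/19/(-2245113) = -46693539/19*(-1/2245113) = 5188171/4739683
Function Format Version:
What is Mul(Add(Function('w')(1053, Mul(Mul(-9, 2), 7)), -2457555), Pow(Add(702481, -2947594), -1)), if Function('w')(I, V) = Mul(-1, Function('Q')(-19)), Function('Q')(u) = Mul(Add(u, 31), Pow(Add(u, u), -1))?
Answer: Rational(5188171, 4739683) ≈ 1.0946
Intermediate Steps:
Function('Q')(u) = Mul(Rational(1, 2), Pow(u, -1), Add(31, u)) (Function('Q')(u) = Mul(Add(31, u), Pow(Mul(2, u), -1)) = Mul(Add(31, u), Mul(Rational(1, 2), Pow(u, -1))) = Mul(Rational(1, 2), Pow(u, -1), Add(31, u)))
Function('w')(I, V) = Rational(6, 19) (Function('w')(I, V) = Mul(-1, Mul(Rational(1, 2), Pow(-19, -1), Add(31, -19))) = Mul(-1, Mul(Rational(1, 2), Rational(-1, 19), 12)) = Mul(-1, Rational(-6, 19)) = Rational(6, 19))
Mul(Add(Function('w')(1053, Mul(Mul(-9, 2), 7)), -2457555), Pow(Add(702481, -2947594), -1)) = Mul(Add(Rational(6, 19), -2457555), Pow(Add(702481, -2947594), -1)) = Mul(Rational(-46693539, 19), Pow(-2245113, -1)) = Mul(Rational(-46693539, 19), Rational(-1, 2245113)) = Rational(5188171, 4739683)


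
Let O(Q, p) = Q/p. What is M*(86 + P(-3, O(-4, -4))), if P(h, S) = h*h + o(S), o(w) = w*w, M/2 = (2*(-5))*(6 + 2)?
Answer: -15360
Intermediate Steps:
M = -160 (M = 2*((2*(-5))*(6 + 2)) = 2*(-10*8) = 2*(-80) = -160)
o(w) = w**2
P(h, S) = S**2 + h**2 (P(h, S) = h*h + S**2 = h**2 + S**2 = S**2 + h**2)
M*(86 + P(-3, O(-4, -4))) = -160*(86 + ((-4/(-4))**2 + (-3)**2)) = -160*(86 + ((-4*(-1/4))**2 + 9)) = -160*(86 + (1**2 + 9)) = -160*(86 + (1 + 9)) = -160*(86 + 10) = -160*96 = -15360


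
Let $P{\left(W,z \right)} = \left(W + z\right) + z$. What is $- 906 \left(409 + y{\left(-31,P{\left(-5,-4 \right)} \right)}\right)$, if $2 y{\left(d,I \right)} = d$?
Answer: $-356511$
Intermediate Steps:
$P{\left(W,z \right)} = W + 2 z$
$y{\left(d,I \right)} = \frac{d}{2}$
$- 906 \left(409 + y{\left(-31,P{\left(-5,-4 \right)} \right)}\right) = - 906 \left(409 + \frac{1}{2} \left(-31\right)\right) = - 906 \left(409 - \frac{31}{2}\right) = \left(-906\right) \frac{787}{2} = -356511$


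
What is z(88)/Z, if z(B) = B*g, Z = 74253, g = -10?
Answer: -880/74253 ≈ -0.011851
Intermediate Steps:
z(B) = -10*B (z(B) = B*(-10) = -10*B)
z(88)/Z = -10*88/74253 = -880*1/74253 = -880/74253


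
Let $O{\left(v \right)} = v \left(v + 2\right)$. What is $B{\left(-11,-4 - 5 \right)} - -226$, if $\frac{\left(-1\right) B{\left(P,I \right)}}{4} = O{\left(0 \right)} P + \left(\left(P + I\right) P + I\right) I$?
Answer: $7822$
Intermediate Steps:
$O{\left(v \right)} = v \left(2 + v\right)$
$B{\left(P,I \right)} = - 4 I \left(I + P \left(I + P\right)\right)$ ($B{\left(P,I \right)} = - 4 \left(0 \left(2 + 0\right) P + \left(\left(P + I\right) P + I\right) I\right) = - 4 \left(0 \cdot 2 P + \left(\left(I + P\right) P + I\right) I\right) = - 4 \left(0 P + \left(P \left(I + P\right) + I\right) I\right) = - 4 \left(0 + \left(I + P \left(I + P\right)\right) I\right) = - 4 \left(0 + I \left(I + P \left(I + P\right)\right)\right) = - 4 I \left(I + P \left(I + P\right)\right)$)
$B{\left(-11,-4 - 5 \right)} - -226 = 4 \left(-4 - 5\right) \left(- (-4 - 5) - \left(-11\right)^{2} - \left(-4 - 5\right) \left(-11\right)\right) - -226 = 4 \left(-9\right) \left(\left(-1\right) \left(-9\right) - 121 - \left(-9\right) \left(-11\right)\right) + 226 = 4 \left(-9\right) \left(9 - 121 - 99\right) + 226 = 4 \left(-9\right) \left(-211\right) + 226 = 7596 + 226 = 7822$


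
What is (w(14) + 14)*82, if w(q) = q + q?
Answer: 3444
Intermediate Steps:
w(q) = 2*q
(w(14) + 14)*82 = (2*14 + 14)*82 = (28 + 14)*82 = 42*82 = 3444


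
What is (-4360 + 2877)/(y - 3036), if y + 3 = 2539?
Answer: 1483/500 ≈ 2.9660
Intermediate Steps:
y = 2536 (y = -3 + 2539 = 2536)
(-4360 + 2877)/(y - 3036) = (-4360 + 2877)/(2536 - 3036) = -1483/(-500) = -1483*(-1/500) = 1483/500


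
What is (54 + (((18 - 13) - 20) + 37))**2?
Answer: 5776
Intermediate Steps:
(54 + (((18 - 13) - 20) + 37))**2 = (54 + ((5 - 20) + 37))**2 = (54 + (-15 + 37))**2 = (54 + 22)**2 = 76**2 = 5776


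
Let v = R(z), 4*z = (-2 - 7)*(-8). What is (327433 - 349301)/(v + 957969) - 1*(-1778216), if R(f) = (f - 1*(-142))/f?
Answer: 15331424290204/8621801 ≈ 1.7782e+6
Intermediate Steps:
z = 18 (z = ((-2 - 7)*(-8))/4 = (-9*(-8))/4 = (1/4)*72 = 18)
R(f) = (142 + f)/f (R(f) = (f + 142)/f = (142 + f)/f)
v = 80/9 (v = (142 + 18)/18 = (1/18)*160 = 80/9 ≈ 8.8889)
(327433 - 349301)/(v + 957969) - 1*(-1778216) = (327433 - 349301)/(80/9 + 957969) - 1*(-1778216) = -21868/8621801/9 + 1778216 = -21868*9/8621801 + 1778216 = -196812/8621801 + 1778216 = 15331424290204/8621801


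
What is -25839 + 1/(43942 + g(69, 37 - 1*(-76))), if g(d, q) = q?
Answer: -1138337144/44055 ≈ -25839.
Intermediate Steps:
-25839 + 1/(43942 + g(69, 37 - 1*(-76))) = -25839 + 1/(43942 + (37 - 1*(-76))) = -25839 + 1/(43942 + (37 + 76)) = -25839 + 1/(43942 + 113) = -25839 + 1/44055 = -1138337144/44055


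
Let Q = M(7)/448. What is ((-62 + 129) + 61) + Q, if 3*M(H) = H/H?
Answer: 172033/1344 ≈ 128.00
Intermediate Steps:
M(H) = ⅓ (M(H) = (H/H)/3 = (⅓)*1 = ⅓)
Q = 1/1344 (Q = (⅓)/448 = (⅓)*(1/448) = 1/1344 ≈ 0.00074405)
((-62 + 129) + 61) + Q = ((-62 + 129) + 61) + 1/1344 = (67 + 61) + 1/1344 = 128 + 1/1344 = 172033/1344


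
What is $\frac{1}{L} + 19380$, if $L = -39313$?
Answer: $\frac{761885939}{39313} \approx 19380.0$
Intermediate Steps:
$\frac{1}{L} + 19380 = \frac{1}{-39313} + 19380 = - \frac{1}{39313} + 19380 = \frac{761885939}{39313}$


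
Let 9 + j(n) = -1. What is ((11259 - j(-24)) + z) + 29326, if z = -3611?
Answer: 36984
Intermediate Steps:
j(n) = -10 (j(n) = -9 - 1 = -10)
((11259 - j(-24)) + z) + 29326 = ((11259 - 1*(-10)) - 3611) + 29326 = ((11259 + 10) - 3611) + 29326 = (11269 - 3611) + 29326 = 7658 + 29326 = 36984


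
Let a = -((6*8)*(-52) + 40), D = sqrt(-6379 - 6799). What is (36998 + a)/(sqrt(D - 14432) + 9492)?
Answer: 39454/(9492 + sqrt(-14432 + I*sqrt(13178))) ≈ 4.1557 - 0.052593*I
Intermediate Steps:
D = I*sqrt(13178) (D = sqrt(-13178) = I*sqrt(13178) ≈ 114.8*I)
a = 2456 (a = -(48*(-52) + 40) = -(-2496 + 40) = -1*(-2456) = 2456)
(36998 + a)/(sqrt(D - 14432) + 9492) = (36998 + 2456)/(sqrt(I*sqrt(13178) - 14432) + 9492) = 39454/(sqrt(-14432 + I*sqrt(13178)) + 9492) = 39454/(9492 + sqrt(-14432 + I*sqrt(13178)))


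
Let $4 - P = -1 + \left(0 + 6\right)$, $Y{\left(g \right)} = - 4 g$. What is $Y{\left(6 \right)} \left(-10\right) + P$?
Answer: $239$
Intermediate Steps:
$P = -1$ ($P = 4 - \left(-1 + \left(0 + 6\right)\right) = 4 - \left(-1 + 6\right) = 4 - 5 = -1$)
$Y{\left(6 \right)} \left(-10\right) + P = \left(-4\right) 6 \left(-10\right) - 1 = \left(-24\right) \left(-10\right) - 1 = 240 - 1 = 239$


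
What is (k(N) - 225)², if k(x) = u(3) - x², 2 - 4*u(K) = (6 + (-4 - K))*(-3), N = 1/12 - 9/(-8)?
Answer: 17052442225/331776 ≈ 51397.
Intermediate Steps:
N = 29/24 (N = 1*(1/12) - 9*(-⅛) = 1/12 + 9/8 = 29/24 ≈ 1.2083)
u(K) = 2 - 3*K/4 (u(K) = ½ - (6 + (-4 - K))*(-3)/4 = ½ - (2 - K)*(-3)/4 = ½ - (-6 + 3*K)/4 = ½ + (3/2 - 3*K/4) = 2 - 3*K/4)
k(x) = -¼ - x² (k(x) = (2 - ¾*3) - x² = (2 - 9/4) - x² = -¼ - x²)
(k(N) - 225)² = ((-¼ - (29/24)²) - 225)² = ((-¼ - 1*841/576) - 225)² = ((-¼ - 841/576) - 225)² = (-985/576 - 225)² = (-130585/576)² = 17052442225/331776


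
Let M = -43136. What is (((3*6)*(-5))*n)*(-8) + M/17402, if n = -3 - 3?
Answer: -37609888/8701 ≈ -4322.5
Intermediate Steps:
n = -6
(((3*6)*(-5))*n)*(-8) + M/17402 = (((3*6)*(-5))*(-6))*(-8) - 43136/17402 = ((18*(-5))*(-6))*(-8) - 43136*1/17402 = -90*(-6)*(-8) - 21568/8701 = 540*(-8) - 21568/8701 = -4320 - 21568/8701 = -37609888/8701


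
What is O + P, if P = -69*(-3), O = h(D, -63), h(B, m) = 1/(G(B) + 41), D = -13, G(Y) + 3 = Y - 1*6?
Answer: 3934/19 ≈ 207.05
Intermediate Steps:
G(Y) = -9 + Y (G(Y) = -3 + (Y - 1*6) = -3 + (Y - 6) = -3 + (-6 + Y) = -9 + Y)
h(B, m) = 1/(32 + B) (h(B, m) = 1/((-9 + B) + 41) = 1/(32 + B))
O = 1/19 (O = 1/(32 - 13) = 1/19 ≈ 0.052632)
P = 207
O + P = 1/19 + 207 = 3934/19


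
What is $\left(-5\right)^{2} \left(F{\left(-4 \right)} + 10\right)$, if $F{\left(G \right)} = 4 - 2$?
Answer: $300$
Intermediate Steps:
$F{\left(G \right)} = 2$ ($F{\left(G \right)} = 4 - 2 = 2$)
$\left(-5\right)^{2} \left(F{\left(-4 \right)} + 10\right) = \left(-5\right)^{2} \left(2 + 10\right) = 25 \cdot 12 = 300$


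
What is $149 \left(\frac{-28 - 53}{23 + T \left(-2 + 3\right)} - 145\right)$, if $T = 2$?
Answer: $- \frac{552194}{25} \approx -22088.0$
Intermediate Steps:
$149 \left(\frac{-28 - 53}{23 + T \left(-2 + 3\right)} - 145\right) = 149 \left(\frac{-28 - 53}{23 + 2 \left(-2 + 3\right)} - 145\right) = 149 \left(- \frac{81}{23 + 2 \cdot 1} - 145\right) = 149 \left(- \frac{81}{23 + 2} - 145\right) = 149 \left(- \frac{81}{25} - 145\right) = 149 \left(- \frac{3706}{25}\right) = - \frac{552194}{25}$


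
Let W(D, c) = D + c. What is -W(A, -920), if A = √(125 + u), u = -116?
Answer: 917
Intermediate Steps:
A = 3 (A = √(125 - 116) = √9 = 3)
-W(A, -920) = -(3 - 920) = -1*(-917) = 917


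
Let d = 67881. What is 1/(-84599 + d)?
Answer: -1/16718 ≈ -5.9816e-5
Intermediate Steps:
1/(-84599 + d) = 1/(-84599 + 67881) = 1/(-16718) = -1/16718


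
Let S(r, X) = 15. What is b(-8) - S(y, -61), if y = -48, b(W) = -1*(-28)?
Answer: 13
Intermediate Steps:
b(W) = 28
b(-8) - S(y, -61) = 28 - 1*15 = 28 - 15 = 13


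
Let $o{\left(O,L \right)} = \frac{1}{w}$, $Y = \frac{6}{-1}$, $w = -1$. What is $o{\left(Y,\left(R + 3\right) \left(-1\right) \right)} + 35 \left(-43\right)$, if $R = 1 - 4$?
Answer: $-1506$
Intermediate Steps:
$R = -3$
$Y = -6$ ($Y = 6 \left(-1\right) = -6$)
$o{\left(O,L \right)} = -1$ ($o{\left(O,L \right)} = \frac{1}{-1} = -1$)
$o{\left(Y,\left(R + 3\right) \left(-1\right) \right)} + 35 \left(-43\right) = -1 + 35 \left(-43\right) = -1 - 1505 = -1506$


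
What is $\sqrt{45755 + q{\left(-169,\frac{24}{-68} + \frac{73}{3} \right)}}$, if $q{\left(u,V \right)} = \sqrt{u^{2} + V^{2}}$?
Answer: $\frac{\sqrt{119008755 + 51 \sqrt{75782890}}}{51} \approx 214.3$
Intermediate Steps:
$q{\left(u,V \right)} = \sqrt{V^{2} + u^{2}}$
$\sqrt{45755 + q{\left(-169,\frac{24}{-68} + \frac{73}{3} \right)}} = \sqrt{45755 + \sqrt{\left(\frac{24}{-68} + \frac{73}{3}\right)^{2} + \left(-169\right)^{2}}} = \sqrt{45755 + \sqrt{\left(24 \left(- \frac{1}{68}\right) + 73 \cdot \frac{1}{3}\right)^{2} + 28561}} = \sqrt{45755 + \sqrt{\left(- \frac{6}{17} + \frac{73}{3}\right)^{2} + 28561}} = \sqrt{45755 + \sqrt{\left(\frac{1223}{51}\right)^{2} + 28561}} = \sqrt{45755 + \sqrt{\frac{1495729}{2601} + 28561}} = \sqrt{45755 + \sqrt{\frac{75782890}{2601}}} = \sqrt{45755 + \frac{\sqrt{75782890}}{51}}$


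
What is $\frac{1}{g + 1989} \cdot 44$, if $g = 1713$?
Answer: $\frac{22}{1851} \approx 0.011885$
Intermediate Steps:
$\frac{1}{g + 1989} \cdot 44 = \frac{1}{1713 + 1989} \cdot 44 = \frac{1}{3702} \cdot 44 = \frac{22}{1851}$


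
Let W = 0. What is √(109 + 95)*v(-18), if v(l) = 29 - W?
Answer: 58*√51 ≈ 414.20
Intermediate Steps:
v(l) = 29 (v(l) = 29 - 1*0 = 29 + 0 = 29)
√(109 + 95)*v(-18) = √(109 + 95)*29 = √204*29 = (2*√51)*29 = 58*√51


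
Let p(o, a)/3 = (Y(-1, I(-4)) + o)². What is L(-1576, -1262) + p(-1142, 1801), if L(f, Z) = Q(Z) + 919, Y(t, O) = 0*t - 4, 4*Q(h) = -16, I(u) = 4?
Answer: 3940863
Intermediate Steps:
Q(h) = -4 (Q(h) = (¼)*(-16) = -4)
Y(t, O) = -4 (Y(t, O) = 0 - 4 = -4)
L(f, Z) = 915 (L(f, Z) = -4 + 919 = 915)
p(o, a) = 3*(-4 + o)²
L(-1576, -1262) + p(-1142, 1801) = 915 + 3*(-4 - 1142)² = 915 + 3*(-1146)² = 915 + 3*1313316 = 915 + 3939948 = 3940863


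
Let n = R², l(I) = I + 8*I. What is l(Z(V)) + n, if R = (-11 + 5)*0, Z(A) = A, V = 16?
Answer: 144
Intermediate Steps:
R = 0 (R = -6*0 = 0)
l(I) = 9*I
n = 0 (n = 0² = 0)
l(Z(V)) + n = 9*16 + 0 = 144 + 0 = 144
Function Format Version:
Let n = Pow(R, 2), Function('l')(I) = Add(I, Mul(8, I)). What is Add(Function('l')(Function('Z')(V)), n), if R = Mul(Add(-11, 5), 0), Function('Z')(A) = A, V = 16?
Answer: 144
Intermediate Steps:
R = 0 (R = Mul(-6, 0) = 0)
Function('l')(I) = Mul(9, I)
n = 0 (n = Pow(0, 2) = 0)
Add(Function('l')(Function('Z')(V)), n) = Add(Mul(9, 16), 0) = Add(144, 0) = 144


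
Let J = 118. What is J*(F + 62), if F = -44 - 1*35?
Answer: -2006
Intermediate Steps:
F = -79 (F = -44 - 35 = -79)
J*(F + 62) = 118*(-79 + 62) = 118*(-17) = -2006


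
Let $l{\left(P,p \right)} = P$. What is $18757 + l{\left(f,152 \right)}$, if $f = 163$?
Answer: $18920$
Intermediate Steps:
$18757 + l{\left(f,152 \right)} = 18757 + 163 = 18920$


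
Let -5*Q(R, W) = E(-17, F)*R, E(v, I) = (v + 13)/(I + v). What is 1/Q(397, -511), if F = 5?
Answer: -15/397 ≈ -0.037783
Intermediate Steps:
E(v, I) = (13 + v)/(I + v)
Q(R, W) = -R/15 (Q(R, W) = -(13 - 17)/(5 - 17)*R/5 = --4/(-12)*R/5 = -(-1/12*(-4))*R/5 = -R/15)
1/Q(397, -511) = 1/(-1/15*397) = 1/(-397/15) = -15/397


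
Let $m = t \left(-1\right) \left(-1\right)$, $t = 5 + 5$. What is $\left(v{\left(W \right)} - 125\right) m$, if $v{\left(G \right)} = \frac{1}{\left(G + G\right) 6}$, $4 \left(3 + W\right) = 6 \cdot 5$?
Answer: $- \frac{33745}{27} \approx -1249.8$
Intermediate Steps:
$t = 10$
$W = \frac{9}{2}$ ($W = -3 + \frac{6 \cdot 5}{4} = -3 + \frac{1}{4} \cdot 30 = -3 + \frac{15}{2} = \frac{9}{2} \approx 4.5$)
$v{\left(G \right)} = \frac{1}{12 G}$ ($v{\left(G \right)} = \frac{1}{2 G} \frac{1}{6} = \frac{1}{12 G}$)
$m = 10$ ($m = 10 \left(-1\right) \left(-1\right) = \left(-10\right) \left(-1\right) = 10$)
$\left(v{\left(W \right)} - 125\right) m = \left(\frac{1}{12 \cdot \frac{9}{2}} - 125\right) 10 = \left(\frac{1}{12} \cdot \frac{2}{9} - 125\right) 10 = \left(\frac{1}{54} - 125\right) 10 = \left(- \frac{6749}{54}\right) 10 = - \frac{33745}{27}$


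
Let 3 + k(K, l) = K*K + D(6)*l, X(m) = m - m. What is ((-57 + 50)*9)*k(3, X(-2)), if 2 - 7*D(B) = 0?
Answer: -378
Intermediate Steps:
D(B) = 2/7 (D(B) = 2/7 - 1/7*0 = 2/7 + 0 = 2/7)
X(m) = 0
k(K, l) = -3 + K**2 + 2*l/7 (k(K, l) = -3 + (K*K + 2*l/7) = -3 + (K**2 + 2*l/7) = -3 + K**2 + 2*l/7)
((-57 + 50)*9)*k(3, X(-2)) = ((-57 + 50)*9)*(-3 + 3**2 + (2/7)*0) = (-7*9)*(-3 + 9 + 0) = -63*6 = -378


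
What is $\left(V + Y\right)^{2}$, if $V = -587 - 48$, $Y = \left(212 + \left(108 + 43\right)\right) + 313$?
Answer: $1681$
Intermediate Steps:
$Y = 676$ ($Y = \left(212 + 151\right) + 313 = 363 + 313 = 676$)
$V = -635$ ($V = -587 - 48 = -635$)
$\left(V + Y\right)^{2} = \left(-635 + 676\right)^{2} = 41^{2} = 1681$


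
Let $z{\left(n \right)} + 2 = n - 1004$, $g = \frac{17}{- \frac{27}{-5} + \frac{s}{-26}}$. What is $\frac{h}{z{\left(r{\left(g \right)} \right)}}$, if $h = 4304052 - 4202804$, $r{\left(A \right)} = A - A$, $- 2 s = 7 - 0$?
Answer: $- \frac{50624}{503} \approx -100.64$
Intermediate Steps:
$s = - \frac{7}{2}$ ($s = - \frac{7 - 0}{2} = - \frac{7 + 0}{2} = \left(- \frac{1}{2}\right) 7 = - \frac{7}{2} \approx -3.5$)
$g = \frac{4420}{1439}$ ($g = \frac{17}{- \frac{27}{-5} - \frac{7}{2 \left(-26\right)}} = \frac{17}{\left(-27\right) \left(- \frac{1}{5}\right) - - \frac{7}{52}} = \frac{17}{\frac{27}{5} + \frac{7}{52}} = \frac{17}{\frac{1439}{260}} = 17 \cdot \frac{260}{1439} = \frac{4420}{1439} \approx 3.0716$)
$r{\left(A \right)} = 0$
$z{\left(n \right)} = -1006 + n$ ($z{\left(n \right)} = -2 + \left(n - 1004\right) = -2 + \left(-1004 + n\right) = -1006 + n$)
$h = 101248$ ($h = 4304052 - 4202804 = 101248$)
$\frac{h}{z{\left(r{\left(g \right)} \right)}} = \frac{101248}{-1006 + 0} = \frac{101248}{-1006} = 101248 \left(- \frac{1}{1006}\right) = - \frac{50624}{503}$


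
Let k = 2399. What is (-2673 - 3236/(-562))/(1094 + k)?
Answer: -749495/981533 ≈ -0.76360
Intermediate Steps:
(-2673 - 3236/(-562))/(1094 + k) = (-2673 - 3236/(-562))/(1094 + 2399) = (-2673 - 3236*(-1/562))/3493 = (-2673 + 1618/281)*(1/3493) = -749495/281*1/3493 = -749495/981533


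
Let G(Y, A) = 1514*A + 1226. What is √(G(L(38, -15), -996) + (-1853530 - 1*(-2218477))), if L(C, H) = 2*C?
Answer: I*√1141771 ≈ 1068.5*I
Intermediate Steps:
G(Y, A) = 1226 + 1514*A
√(G(L(38, -15), -996) + (-1853530 - 1*(-2218477))) = √((1226 + 1514*(-996)) + (-1853530 - 1*(-2218477))) = √((1226 - 1507944) + (-1853530 + 2218477)) = √(-1506718 + 364947) = √(-1141771) = I*√1141771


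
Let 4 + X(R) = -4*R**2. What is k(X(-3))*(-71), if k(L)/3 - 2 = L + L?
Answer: 16614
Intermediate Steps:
X(R) = -4 - 4*R**2
k(L) = 6 + 6*L (k(L) = 6 + 3*(L + L) = 6 + 3*(2*L) = 6 + 6*L)
k(X(-3))*(-71) = (6 + 6*(-4 - 4*(-3)**2))*(-71) = (6 + 6*(-4 - 4*9))*(-71) = (6 + 6*(-4 - 36))*(-71) = (6 + 6*(-40))*(-71) = (6 - 240)*(-71) = -234*(-71) = 16614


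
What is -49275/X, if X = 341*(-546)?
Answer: 16425/62062 ≈ 0.26465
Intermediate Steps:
X = -186186
-49275/X = -49275/(-186186) = -49275*(-1/186186) = 16425/62062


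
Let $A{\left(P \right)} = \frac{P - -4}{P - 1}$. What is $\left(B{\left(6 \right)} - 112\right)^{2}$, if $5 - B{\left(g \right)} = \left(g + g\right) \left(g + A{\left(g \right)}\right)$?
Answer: $41209$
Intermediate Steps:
$A{\left(P \right)} = \frac{4 + P}{-1 + P}$ ($A{\left(P \right)} = \frac{P + 4}{-1 + P} = \frac{4 + P}{-1 + P}$)
$B{\left(g \right)} = 5 - 2 g \left(g + \frac{4 + g}{-1 + g}\right)$ ($B{\left(g \right)} = 5 - \left(g + g\right) \left(g + \frac{4 + g}{-1 + g}\right) = 5 - 2 g \left(g + \frac{4 + g}{-1 + g}\right)$)
$\left(B{\left(6 \right)} - 112\right)^{2} = \left(\frac{-5 - 18 - 2 \cdot 6^{3}}{-1 + 6} - 112\right)^{2} = \left(\frac{-5 - 18 - 432}{5} - 112\right)^{2} = \left(\frac{1}{5} \left(-455\right) - 112\right)^{2} = \left(-91 - 112\right)^{2} = \left(-203\right)^{2} = 41209$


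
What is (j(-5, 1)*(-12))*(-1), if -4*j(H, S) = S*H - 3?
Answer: 24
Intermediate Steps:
j(H, S) = 3/4 - H*S/4 (j(H, S) = -(S*H - 3)/4 = -(H*S - 3)/4 = -(-3 + H*S)/4 = 3/4 - H*S/4)
(j(-5, 1)*(-12))*(-1) = ((3/4 - 1/4*(-5)*1)*(-12))*(-1) = ((3/4 + 5/4)*(-12))*(-1) = (2*(-12))*(-1) = -24*(-1) = 24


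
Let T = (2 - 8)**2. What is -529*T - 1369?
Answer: -20413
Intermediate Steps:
T = 36 (T = (-6)**2 = 36)
-529*T - 1369 = -529*36 - 1369 = -19044 - 1369 = -20413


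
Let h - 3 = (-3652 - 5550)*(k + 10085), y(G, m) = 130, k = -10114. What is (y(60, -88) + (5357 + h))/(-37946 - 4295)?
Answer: -272348/42241 ≈ -6.4475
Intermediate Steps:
h = 266861 (h = 3 + (-3652 - 5550)*(-10114 + 10085) = 3 - 9202*(-29) = 3 + 266858 = 266861)
(y(60, -88) + (5357 + h))/(-37946 - 4295) = (130 + (5357 + 266861))/(-37946 - 4295) = (130 + 272218)/(-42241) = 272348*(-1/42241) = -272348/42241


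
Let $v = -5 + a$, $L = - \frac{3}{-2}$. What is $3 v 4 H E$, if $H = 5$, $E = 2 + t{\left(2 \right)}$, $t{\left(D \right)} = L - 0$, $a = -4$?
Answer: $-1890$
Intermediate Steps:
$L = \frac{3}{2}$ ($L = \left(-3\right) \left(- \frac{1}{2}\right) = \frac{3}{2} \approx 1.5$)
$t{\left(D \right)} = \frac{3}{2}$ ($t{\left(D \right)} = \frac{3}{2} - 0 = \frac{3}{2} + 0 = \frac{3}{2}$)
$E = \frac{7}{2}$ ($E = 2 + \frac{3}{2} = \frac{7}{2} \approx 3.5$)
$v = -9$ ($v = -5 - 4 = -9$)
$3 v 4 H E = 3 \left(-9\right) 4 \cdot 5 \cdot \frac{7}{2} = \left(-27\right) 4 \cdot 5 \cdot \frac{7}{2} = \left(-108\right) 5 \cdot \frac{7}{2} = \left(-540\right) \frac{7}{2} = -1890$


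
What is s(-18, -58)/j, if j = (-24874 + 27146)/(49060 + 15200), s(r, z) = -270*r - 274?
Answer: 36837045/284 ≈ 1.2971e+5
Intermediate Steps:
s(r, z) = -274 - 270*r
j = 568/16065 (j = 2272/64260 = 2272*(1/64260) = 568/16065 ≈ 0.035356)
s(-18, -58)/j = (-274 - 270*(-18))/(568/16065) = (-274 + 4860)*(16065/568) = 4586*(16065/568) = 36837045/284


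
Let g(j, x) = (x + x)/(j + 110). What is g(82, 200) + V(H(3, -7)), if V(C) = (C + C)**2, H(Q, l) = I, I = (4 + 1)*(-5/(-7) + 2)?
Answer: 434425/588 ≈ 738.82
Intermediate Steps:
g(j, x) = 2*x/(110 + j) (g(j, x) = (2*x)/(110 + j) = 2*x/(110 + j))
I = 95/7 (I = 5*(-5*(-1/7) + 2) = 5*(5/7 + 2) = 5*(19/7) = 95/7 ≈ 13.571)
H(Q, l) = 95/7
V(C) = 4*C**2 (V(C) = (2*C)**2 = 4*C**2)
g(82, 200) + V(H(3, -7)) = 2*200/(110 + 82) + 4*(95/7)**2 = 2*200/192 + 4*(9025/49) = 2*200*(1/192) + 36100/49 = 25/12 + 36100/49 = 434425/588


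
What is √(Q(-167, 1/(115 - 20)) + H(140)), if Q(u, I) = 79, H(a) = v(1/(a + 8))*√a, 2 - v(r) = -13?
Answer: √(79 + 30*√35) ≈ 16.015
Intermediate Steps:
v(r) = 15 (v(r) = 2 - 1*(-13) = 2 + 13 = 15)
H(a) = 15*√a
√(Q(-167, 1/(115 - 20)) + H(140)) = √(79 + 15*√140) = √(79 + 15*(2*√35)) = √(79 + 30*√35)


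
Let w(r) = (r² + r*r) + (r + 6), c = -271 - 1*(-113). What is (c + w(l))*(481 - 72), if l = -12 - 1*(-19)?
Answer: -19223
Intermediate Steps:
c = -158 (c = -271 + 113 = -158)
l = 7 (l = -12 + 19 = 7)
w(r) = 6 + r + 2*r² (w(r) = (r² + r²) + (6 + r) = 2*r² + (6 + r) = 6 + r + 2*r²)
(c + w(l))*(481 - 72) = (-158 + (6 + 7 + 2*7²))*(481 - 72) = (-158 + (6 + 7 + 2*49))*409 = (-158 + (6 + 7 + 98))*409 = (-158 + 111)*409 = -47*409 = -19223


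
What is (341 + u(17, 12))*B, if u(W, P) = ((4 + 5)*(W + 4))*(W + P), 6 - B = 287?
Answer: -1635982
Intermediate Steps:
B = -281 (B = 6 - 1*287 = 6 - 287 = -281)
u(W, P) = (36 + 9*W)*(P + W) (u(W, P) = (9*(4 + W))*(P + W) = (36 + 9*W)*(P + W))
(341 + u(17, 12))*B = (341 + (9*17² + 36*12 + 36*17 + 9*12*17))*(-281) = (341 + (9*289 + 432 + 612 + 1836))*(-281) = (341 + (2601 + 432 + 612 + 1836))*(-281) = (341 + 5481)*(-281) = 5822*(-281) = -1635982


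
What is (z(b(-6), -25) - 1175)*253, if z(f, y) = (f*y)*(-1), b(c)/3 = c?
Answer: -411125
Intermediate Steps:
b(c) = 3*c
z(f, y) = -f*y
(z(b(-6), -25) - 1175)*253 = (-1*3*(-6)*(-25) - 1175)*253 = (-1*(-18)*(-25) - 1175)*253 = (-450 - 1175)*253 = -1625*253 = -411125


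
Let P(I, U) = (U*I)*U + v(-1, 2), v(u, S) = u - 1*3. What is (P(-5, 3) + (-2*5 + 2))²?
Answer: 3249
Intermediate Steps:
v(u, S) = -3 + u (v(u, S) = u - 3 = -3 + u)
P(I, U) = -4 + I*U² (P(I, U) = (U*I)*U + (-3 - 1) = (I*U)*U - 4 = I*U² - 4 = -4 + I*U²)
(P(-5, 3) + (-2*5 + 2))² = ((-4 - 5*3²) + (-2*5 + 2))² = ((-4 - 5*9) + (-10 + 2))² = ((-4 - 45) - 8)² = (-49 - 8)² = (-57)² = 3249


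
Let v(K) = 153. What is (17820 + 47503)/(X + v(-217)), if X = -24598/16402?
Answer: 535713923/1242454 ≈ 431.17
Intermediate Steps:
X = -12299/8201 (X = -24598*1/16402 = -12299/8201 ≈ -1.4997)
(17820 + 47503)/(X + v(-217)) = (17820 + 47503)/(-12299/8201 + 153) = 65323/(1242454/8201) = 65323*(8201/1242454) = 535713923/1242454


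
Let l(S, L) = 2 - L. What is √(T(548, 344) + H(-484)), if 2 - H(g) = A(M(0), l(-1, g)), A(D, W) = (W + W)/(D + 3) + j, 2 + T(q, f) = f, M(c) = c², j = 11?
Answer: 3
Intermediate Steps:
T(q, f) = -2 + f
A(D, W) = 11 + 2*W/(3 + D) (A(D, W) = (W + W)/(D + 3) + 11 = (2*W)/(3 + D) + 11 = 2*W/(3 + D) + 11 = 11 + 2*W/(3 + D))
H(g) = -31/3 + 2*g/3 (H(g) = 2 - (33 + 2*(2 - g) + 11*0²)/(3 + 0²) = 2 - (33 + (4 - 2*g) + 11*0)/(3 + 0) = 2 - (33 + (4 - 2*g) + 0)/3 = 2 - (37 - 2*g)/3 = 2 - (37/3 - 2*g/3) = 2 + (-37/3 + 2*g/3) = -31/3 + 2*g/3)
√(T(548, 344) + H(-484)) = √((-2 + 344) + (-31/3 + (⅔)*(-484))) = √(342 + (-31/3 - 968/3)) = √(342 - 333) = √9 = 3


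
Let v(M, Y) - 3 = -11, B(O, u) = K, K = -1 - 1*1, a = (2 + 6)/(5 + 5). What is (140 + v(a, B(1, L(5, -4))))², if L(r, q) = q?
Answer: 17424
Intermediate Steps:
a = ⅘ (a = 8/10 = 8*(⅒) = ⅘ ≈ 0.80000)
K = -2 (K = -1 - 1 = -2)
B(O, u) = -2
v(M, Y) = -8 (v(M, Y) = 3 - 11 = -8)
(140 + v(a, B(1, L(5, -4))))² = (140 - 8)² = 132² = 17424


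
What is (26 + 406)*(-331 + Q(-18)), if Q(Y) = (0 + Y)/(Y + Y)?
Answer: -142776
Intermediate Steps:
Q(Y) = ½ (Q(Y) = Y/((2*Y)) = Y*(1/(2*Y)) = ½)
(26 + 406)*(-331 + Q(-18)) = (26 + 406)*(-331 + ½) = 432*(-661/2) = -142776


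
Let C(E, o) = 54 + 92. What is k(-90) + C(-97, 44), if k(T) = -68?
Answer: 78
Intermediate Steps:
C(E, o) = 146
k(-90) + C(-97, 44) = -68 + 146 = 78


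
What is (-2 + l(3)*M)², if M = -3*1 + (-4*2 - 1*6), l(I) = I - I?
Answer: 4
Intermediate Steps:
l(I) = 0
M = -17 (M = -3 + (-8 - 6) = -3 - 14 = -17)
(-2 + l(3)*M)² = (-2 + 0*(-17))² = (-2 + 0)² = (-2)² = 4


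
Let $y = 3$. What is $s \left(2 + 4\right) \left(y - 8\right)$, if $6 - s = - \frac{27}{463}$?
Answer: $- \frac{84150}{463} \approx -181.75$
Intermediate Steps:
$s = \frac{2805}{463}$ ($s = 6 - - \frac{27}{463} = 6 + \frac{27}{463} = \frac{2805}{463} \approx 6.0583$)
$s \left(2 + 4\right) \left(y - 8\right) = \frac{2805 \left(2 + 4\right) \left(3 - 8\right)}{463} = \frac{2805 \cdot 6 \left(-5\right)}{463} = \frac{2805}{463} \left(-30\right) = - \frac{84150}{463}$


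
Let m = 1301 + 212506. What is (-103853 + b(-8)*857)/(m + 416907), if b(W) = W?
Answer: -36903/210238 ≈ -0.17553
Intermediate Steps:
m = 213807
(-103853 + b(-8)*857)/(m + 416907) = (-103853 - 8*857)/(213807 + 416907) = (-103853 - 6856)/630714 = -110709*1/630714 = -36903/210238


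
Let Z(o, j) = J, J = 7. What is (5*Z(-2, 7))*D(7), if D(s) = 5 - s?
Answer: -70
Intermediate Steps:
Z(o, j) = 7
(5*Z(-2, 7))*D(7) = (5*7)*(5 - 1*7) = 35*(5 - 7) = 35*(-2) = -70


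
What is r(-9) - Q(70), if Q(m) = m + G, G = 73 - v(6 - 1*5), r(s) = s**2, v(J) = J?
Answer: -61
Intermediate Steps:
G = 72 (G = 73 - (6 - 1*5) = 73 - (6 - 5) = 73 - 1*1 = 73 - 1 = 72)
Q(m) = 72 + m (Q(m) = m + 72 = 72 + m)
r(-9) - Q(70) = (-9)**2 - (72 + 70) = 81 - 1*142 = 81 - 142 = -61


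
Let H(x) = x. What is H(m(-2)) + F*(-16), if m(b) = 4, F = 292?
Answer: -4668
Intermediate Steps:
H(m(-2)) + F*(-16) = 4 + 292*(-16) = 4 - 4672 = -4668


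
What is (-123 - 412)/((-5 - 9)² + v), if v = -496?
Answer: 107/60 ≈ 1.7833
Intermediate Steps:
(-123 - 412)/((-5 - 9)² + v) = (-123 - 412)/((-5 - 9)² - 496) = -535/((-14)² - 496) = -535/(196 - 496) = -535/(-300) = -535*(-1/300) = 107/60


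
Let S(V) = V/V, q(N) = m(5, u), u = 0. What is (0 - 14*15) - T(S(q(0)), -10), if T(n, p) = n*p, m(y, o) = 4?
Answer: -200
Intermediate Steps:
q(N) = 4
S(V) = 1
(0 - 14*15) - T(S(q(0)), -10) = (0 - 14*15) - (-10) = (0 - 210) - 1*(-10) = -210 + 10 = -200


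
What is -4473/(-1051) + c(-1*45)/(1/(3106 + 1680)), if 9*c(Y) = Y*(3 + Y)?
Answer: 1056322533/1051 ≈ 1.0051e+6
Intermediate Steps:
c(Y) = Y*(3 + Y)/9 (c(Y) = (Y*(3 + Y))/9 = Y*(3 + Y)/9)
-4473/(-1051) + c(-1*45)/(1/(3106 + 1680)) = -4473/(-1051) + ((-1*45)*(3 - 1*45)/9)/(1/(3106 + 1680)) = -4473*(-1/1051) + ((1/9)*(-45)*(3 - 45))/(1/4786) = 4473/1051 + ((1/9)*(-45)*(-42))/(1/4786) = 4473/1051 + 210*4786 = 4473/1051 + 1005060 = 1056322533/1051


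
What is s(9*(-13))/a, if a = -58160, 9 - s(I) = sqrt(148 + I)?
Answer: -9/58160 + sqrt(31)/58160 ≈ -5.9014e-5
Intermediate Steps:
s(I) = 9 - sqrt(148 + I)
s(9*(-13))/a = (9 - sqrt(148 + 9*(-13)))/(-58160) = (9 - sqrt(148 - 117))*(-1/58160) = (9 - sqrt(31))*(-1/58160) = -9/58160 + sqrt(31)/58160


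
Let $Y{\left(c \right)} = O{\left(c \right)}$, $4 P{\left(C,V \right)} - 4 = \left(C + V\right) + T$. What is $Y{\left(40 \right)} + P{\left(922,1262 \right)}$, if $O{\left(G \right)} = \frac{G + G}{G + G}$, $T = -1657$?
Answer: $\frac{535}{4} \approx 133.75$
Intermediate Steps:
$P{\left(C,V \right)} = - \frac{1653}{4} + \frac{C}{4} + \frac{V}{4}$ ($P{\left(C,V \right)} = 1 + \frac{\left(C + V\right) - 1657}{4} = 1 + \frac{-1657 + C + V}{4} = 1 + \left(- \frac{1657}{4} + \frac{C}{4} + \frac{V}{4}\right) = - \frac{1653}{4} + \frac{C}{4} + \frac{V}{4}$)
$O{\left(G \right)} = 1$ ($O{\left(G \right)} = \frac{2 G}{2 G} = 2 G \frac{1}{2 G} = 1$)
$Y{\left(c \right)} = 1$
$Y{\left(40 \right)} + P{\left(922,1262 \right)} = 1 + \left(- \frac{1653}{4} + \frac{1}{4} \cdot 922 + \frac{1}{4} \cdot 1262\right) = 1 + \left(- \frac{1653}{4} + \frac{461}{2} + \frac{631}{2}\right) = 1 + \frac{531}{4} = \frac{535}{4}$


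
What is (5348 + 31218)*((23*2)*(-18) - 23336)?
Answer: -883580824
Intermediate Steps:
(5348 + 31218)*((23*2)*(-18) - 23336) = 36566*(46*(-18) - 23336) = 36566*(-828 - 23336) = 36566*(-24164) = -883580824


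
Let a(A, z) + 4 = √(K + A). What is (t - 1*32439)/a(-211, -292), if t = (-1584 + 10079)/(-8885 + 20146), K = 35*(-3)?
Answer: 365287084/934663 + 182643542*I*√79/934663 ≈ 390.82 + 1736.9*I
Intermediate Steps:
K = -105
a(A, z) = -4 + √(-105 + A)
t = 8495/11261 ≈ 0.75437
(t - 1*32439)/a(-211, -292) = (8495/11261 - 1*32439)/(-4 + √(-105 - 211)) = (8495/11261 - 32439)/(-4 + √(-316)) = -365287084/(11261*(-4 + 2*I*√79))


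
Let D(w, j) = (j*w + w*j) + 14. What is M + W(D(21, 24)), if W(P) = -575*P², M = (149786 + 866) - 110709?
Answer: -600538357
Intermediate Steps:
D(w, j) = 14 + 2*j*w (D(w, j) = (j*w + j*w) + 14 = 2*j*w + 14 = 14 + 2*j*w)
M = 39943 (M = 150652 - 110709 = 39943)
M + W(D(21, 24)) = 39943 - 575*(14 + 2*24*21)² = 39943 - 575*(14 + 1008)² = 39943 - 575*1022² = 39943 - 575*1044484 = 39943 - 600578300 = -600538357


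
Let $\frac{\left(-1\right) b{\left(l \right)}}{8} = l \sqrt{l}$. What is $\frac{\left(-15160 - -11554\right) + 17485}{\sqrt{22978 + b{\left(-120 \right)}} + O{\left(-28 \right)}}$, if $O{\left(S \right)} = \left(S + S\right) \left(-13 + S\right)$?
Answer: $\frac{13879}{2296 + \sqrt{2} \sqrt{11489 + 960 i \sqrt{30}}} \approx 5.6608 - 0.078178 i$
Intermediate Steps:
$O{\left(S \right)} = 2 S \left(-13 + S\right)$
$b{\left(l \right)} = - 8 l^{\frac{3}{2}}$ ($b{\left(l \right)} = - 8 l \sqrt{l} = - 8 l^{\frac{3}{2}}$)
$\frac{\left(-15160 - -11554\right) + 17485}{\sqrt{22978 + b{\left(-120 \right)}} + O{\left(-28 \right)}} = \frac{\left(-15160 - -11554\right) + 17485}{\sqrt{22978 - 8 \left(-120\right)^{\frac{3}{2}}} + 2 \left(-28\right) \left(-13 - 28\right)} = \frac{\left(-15160 + 11554\right) + 17485}{\sqrt{22978 - 8 \left(- 240 i \sqrt{30}\right)} + 2 \left(-28\right) \left(-41\right)} = \frac{-3606 + 17485}{\sqrt{22978 + 1920 i \sqrt{30}} + 2296} = \frac{13879}{2296 + \sqrt{22978 + 1920 i \sqrt{30}}}$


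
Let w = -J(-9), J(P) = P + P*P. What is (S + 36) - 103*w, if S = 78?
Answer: 7530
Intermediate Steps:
J(P) = P + P**2
w = -72 (w = -(-9)*(1 - 9) = -(-9)*(-8) = -1*72 = -72)
(S + 36) - 103*w = (78 + 36) - 103*(-72) = 114 + 7416 = 7530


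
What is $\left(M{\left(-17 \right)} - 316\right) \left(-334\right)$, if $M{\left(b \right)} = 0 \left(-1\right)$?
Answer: $105544$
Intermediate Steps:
$M{\left(b \right)} = 0$
$\left(M{\left(-17 \right)} - 316\right) \left(-334\right) = \left(0 - 316\right) \left(-334\right) = \left(-316\right) \left(-334\right) = 105544$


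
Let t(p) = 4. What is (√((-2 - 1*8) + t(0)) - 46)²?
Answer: (46 - I*√6)² ≈ 2110.0 - 225.35*I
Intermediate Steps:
(√((-2 - 1*8) + t(0)) - 46)² = (√((-2 - 1*8) + 4) - 46)² = (√((-2 - 8) + 4) - 46)² = (√(-10 + 4) - 46)² = (√(-6) - 46)² = (I*√6 - 46)² = (-46 + I*√6)²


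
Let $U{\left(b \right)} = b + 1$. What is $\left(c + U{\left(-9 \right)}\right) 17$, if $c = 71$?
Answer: $1071$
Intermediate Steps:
$U{\left(b \right)} = 1 + b$
$\left(c + U{\left(-9 \right)}\right) 17 = \left(71 + \left(1 - 9\right)\right) 17 = \left(71 - 8\right) 17 = 63 \cdot 17 = 1071$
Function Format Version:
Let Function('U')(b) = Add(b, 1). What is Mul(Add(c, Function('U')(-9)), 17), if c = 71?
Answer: 1071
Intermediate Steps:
Function('U')(b) = Add(1, b)
Mul(Add(c, Function('U')(-9)), 17) = Mul(Add(71, Add(1, -9)), 17) = Mul(Add(71, -8), 17) = Mul(63, 17) = 1071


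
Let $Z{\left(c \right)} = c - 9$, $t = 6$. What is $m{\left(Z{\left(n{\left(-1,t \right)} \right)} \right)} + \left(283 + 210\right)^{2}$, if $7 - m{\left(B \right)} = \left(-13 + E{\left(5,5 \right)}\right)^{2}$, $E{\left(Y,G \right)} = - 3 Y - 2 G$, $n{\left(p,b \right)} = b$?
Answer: $241612$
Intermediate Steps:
$Z{\left(c \right)} = -9 + c$
$m{\left(B \right)} = -1437$ ($m{\left(B \right)} = 7 - \left(-13 - 25\right)^{2} = 7 - \left(-38\right)^{2} = 7 - 1444 = -1437$)
$m{\left(Z{\left(n{\left(-1,t \right)} \right)} \right)} + \left(283 + 210\right)^{2} = -1437 + \left(283 + 210\right)^{2} = -1437 + 493^{2} = -1437 + 243049 = 241612$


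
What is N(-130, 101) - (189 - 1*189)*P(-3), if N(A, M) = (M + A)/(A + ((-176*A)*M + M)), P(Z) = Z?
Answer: -29/2310851 ≈ -1.2549e-5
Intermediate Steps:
N(A, M) = (A + M)/(A + M - 176*A*M) (N(A, M) = (A + M)/(A + (-176*A*M + M)) = (A + M)/(A + (M - 176*A*M)) = (A + M)/(A + M - 176*A*M))
N(-130, 101) - (189 - 1*189)*P(-3) = (-130 + 101)/(-130 + 101 - 176*(-130)*101) - (189 - 1*189)*(-3) = -29/(-130 + 101 + 2310880) - (189 - 189)*(-3) = -29/2310851 - 0*(-3) = (1/2310851)*(-29) - 1*0 = -29/2310851 + 0 = -29/2310851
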